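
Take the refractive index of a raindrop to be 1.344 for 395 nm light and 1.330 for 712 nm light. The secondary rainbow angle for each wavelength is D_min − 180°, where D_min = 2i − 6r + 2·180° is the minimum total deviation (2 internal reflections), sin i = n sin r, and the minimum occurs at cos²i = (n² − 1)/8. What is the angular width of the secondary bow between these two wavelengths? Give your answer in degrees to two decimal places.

3.63°

At 395 nm (n = 1.344): cos²i = 0.10079 → i = 71.490°, r = 44.874°, D_min = 233.733°, rainbow angle = 53.733°.
At 712 nm (n = 1.330): cos²i = 0.09611 → i = 71.940°, r = 45.630°, D_min = 230.101°, rainbow angle = 50.101°.
Angular width = |53.733° − 50.101°| = 3.632°.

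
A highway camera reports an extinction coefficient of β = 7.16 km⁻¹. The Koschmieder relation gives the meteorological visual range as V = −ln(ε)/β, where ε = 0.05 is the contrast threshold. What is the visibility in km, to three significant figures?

V = −ln(0.05) / 7.16 = 2.996 / 7.16 = 0.4184 km.

0.418 km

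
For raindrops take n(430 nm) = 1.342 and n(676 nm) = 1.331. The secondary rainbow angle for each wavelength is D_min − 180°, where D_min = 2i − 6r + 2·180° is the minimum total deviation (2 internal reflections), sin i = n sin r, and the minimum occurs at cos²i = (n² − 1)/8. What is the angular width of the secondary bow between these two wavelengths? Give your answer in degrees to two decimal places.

At 430 nm (n = 1.342): cos²i = 0.10012 → i = 71.554°, r = 44.981°, D_min = 233.222°, rainbow angle = 53.222°.
At 676 nm (n = 1.331): cos²i = 0.09645 → i = 71.907°, r = 45.575°, D_min = 230.365°, rainbow angle = 50.365°.
Angular width = |53.222° − 50.365°| = 2.857°.

2.86°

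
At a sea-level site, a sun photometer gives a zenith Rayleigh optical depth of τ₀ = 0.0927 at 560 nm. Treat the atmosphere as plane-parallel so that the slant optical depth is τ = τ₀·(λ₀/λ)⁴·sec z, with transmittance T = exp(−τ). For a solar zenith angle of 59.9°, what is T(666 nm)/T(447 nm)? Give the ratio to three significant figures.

Airmass: sec 59.9° = 1.9940.
τ(666 nm) = 0.0927 × (560/666)⁴ × 1.9940 = 0.0927 × 0.4999 × 1.9940 = 0.0924.
τ(447 nm) = 0.0927 × (560/447)⁴ × 1.9940 = 0.0927 × 2.4633 × 1.9940 = 0.4553.
T(666)/T(447) = exp(τ_B − τ_A) = exp(0.3629) = 1.4375.

1.44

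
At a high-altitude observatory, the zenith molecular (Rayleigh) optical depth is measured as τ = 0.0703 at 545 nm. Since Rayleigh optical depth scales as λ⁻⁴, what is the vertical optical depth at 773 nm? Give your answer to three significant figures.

τ(773 nm) = τ(545 nm) × (545/773)⁴ = 0.0703 × (0.7050)⁴ = 0.0703 × 0.2471 = 0.0174.

0.0174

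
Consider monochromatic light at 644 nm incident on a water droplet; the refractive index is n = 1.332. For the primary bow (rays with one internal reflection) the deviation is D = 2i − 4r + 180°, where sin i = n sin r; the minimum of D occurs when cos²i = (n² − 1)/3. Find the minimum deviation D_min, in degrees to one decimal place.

cos²i = (1.77422 − 1)/3 = 0.25807; i = arccos(0.50801) = 59.469°.
sin r = sin 59.469°/1.332 = 0.64666; r = 40.290°.
D_min = 2·59.469° − 4·40.290° + 180° = 137.776°.

137.8°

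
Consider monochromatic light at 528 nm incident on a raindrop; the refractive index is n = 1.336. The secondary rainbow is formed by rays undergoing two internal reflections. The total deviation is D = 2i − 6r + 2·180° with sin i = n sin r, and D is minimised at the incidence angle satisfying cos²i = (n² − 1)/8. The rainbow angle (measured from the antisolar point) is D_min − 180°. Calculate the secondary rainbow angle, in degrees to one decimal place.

51.7°

cos²i = (1.78490 − 1)/8 = 0.09811; i = arccos(0.31323) = 71.746°.
sin r = sin 71.746°/1.336 = 0.71084; r = 45.303°.
D_min = 2·71.746° − 6·45.303° + 360° = 231.674°.
Rainbow angle = D_min − 180° = 51.674°.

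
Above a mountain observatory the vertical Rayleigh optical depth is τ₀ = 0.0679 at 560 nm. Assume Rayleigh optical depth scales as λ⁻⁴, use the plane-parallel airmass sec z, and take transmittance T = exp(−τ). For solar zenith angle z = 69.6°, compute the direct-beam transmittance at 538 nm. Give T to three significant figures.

0.796

sec 69.6° = 2.8688.
τ = 0.0679 × (560/538)⁴ × 2.8688 = 0.0679 × 1.1739 × 2.8688 = 0.2287.
T = exp(−0.2287) = 0.7956.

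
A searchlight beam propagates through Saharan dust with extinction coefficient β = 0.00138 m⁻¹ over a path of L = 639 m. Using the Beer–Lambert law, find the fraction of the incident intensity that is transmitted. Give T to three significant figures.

τ = β·L = 0.00138 × 639 = 0.8818.
T = exp(−0.8818) = 0.4140.

0.414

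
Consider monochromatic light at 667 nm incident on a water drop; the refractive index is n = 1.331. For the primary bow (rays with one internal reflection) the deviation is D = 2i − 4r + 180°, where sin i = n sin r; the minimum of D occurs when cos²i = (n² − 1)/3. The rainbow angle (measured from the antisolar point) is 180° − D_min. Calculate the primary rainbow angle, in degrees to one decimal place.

42.4°

cos²i = (1.77156 − 1)/3 = 0.25719; i = arccos(0.50714) = 59.527°.
sin r = sin 59.527°/1.331 = 0.64753; r = 40.356°.
D_min = 2·59.527° − 4·40.356° + 180° = 137.630°.
Rainbow angle = 180° − D_min = 42.370°.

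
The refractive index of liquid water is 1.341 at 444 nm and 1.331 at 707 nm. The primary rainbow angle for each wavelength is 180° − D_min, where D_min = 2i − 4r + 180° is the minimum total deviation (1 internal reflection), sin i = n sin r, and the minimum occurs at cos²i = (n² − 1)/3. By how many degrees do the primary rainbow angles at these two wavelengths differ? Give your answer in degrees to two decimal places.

At 444 nm (n = 1.341): cos²i = 0.26609 → i = 58.946°, r = 39.705°, D_min = 139.071°, rainbow angle = 40.929°.
At 707 nm (n = 1.331): cos²i = 0.25719 → i = 59.527°, r = 40.356°, D_min = 137.630°, rainbow angle = 42.370°.
Angular width = |40.929° − 42.370°| = 1.441°.

1.44°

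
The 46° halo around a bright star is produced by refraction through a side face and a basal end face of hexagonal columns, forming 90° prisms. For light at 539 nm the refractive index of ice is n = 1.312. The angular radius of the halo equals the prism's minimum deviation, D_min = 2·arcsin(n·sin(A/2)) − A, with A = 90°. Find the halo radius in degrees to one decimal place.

n·sin(A/2) = 1.312 × sin 45° = 1.312 × 0.7071 = 0.9277.
D_min = 2·arcsin(0.9277) − 90° = 2 × 68.083° − 90° = 46.166°.

46.2°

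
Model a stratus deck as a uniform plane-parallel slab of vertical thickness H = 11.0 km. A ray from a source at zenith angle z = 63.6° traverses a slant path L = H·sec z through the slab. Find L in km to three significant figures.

sec z = 1/cos 63.6° = 2.2490.
L = 11.0 × 2.2490 = 24.739 km.

24.7 km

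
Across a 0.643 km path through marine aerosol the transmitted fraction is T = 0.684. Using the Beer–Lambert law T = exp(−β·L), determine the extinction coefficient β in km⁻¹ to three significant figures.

Beer–Lambert: T = exp(−βL) ⇒ β = −ln(T)/L = −ln(0.684)/0.643 = 0.3798/0.643 = 0.5907 km⁻¹.

0.591 km⁻¹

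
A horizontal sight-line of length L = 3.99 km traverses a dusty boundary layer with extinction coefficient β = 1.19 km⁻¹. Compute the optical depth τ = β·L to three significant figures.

4.75

τ = β·L = 1.19 × 3.99 = 4.7481.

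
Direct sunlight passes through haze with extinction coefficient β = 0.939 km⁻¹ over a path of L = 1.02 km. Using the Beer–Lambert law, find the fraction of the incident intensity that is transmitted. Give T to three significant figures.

0.384

τ = β·L = 0.939 × 1.02 = 0.9578.
T = exp(−0.9578) = 0.3837.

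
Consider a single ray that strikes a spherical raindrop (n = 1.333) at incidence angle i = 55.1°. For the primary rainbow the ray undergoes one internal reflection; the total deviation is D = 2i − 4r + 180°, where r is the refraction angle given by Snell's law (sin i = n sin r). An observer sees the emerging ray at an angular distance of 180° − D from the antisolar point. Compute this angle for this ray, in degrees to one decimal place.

sin r = sin 55.1° / 1.333 = 0.8202/1.333 = 0.6153; r = 37.97°.
D = 2·55.1° − 4·37.97° + 180° = 110.20° − 151.89° + 180° = 138.31°.
Angle from antisolar point = 180° − D = 41.69°.

41.7°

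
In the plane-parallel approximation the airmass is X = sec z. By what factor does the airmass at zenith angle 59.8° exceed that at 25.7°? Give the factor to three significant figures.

X(59.8°)/X(25.7°) = sec 59.8° / sec 25.7° = cos 25.7° / cos 59.8° = 0.9011/0.5030 = 1.7913.

1.79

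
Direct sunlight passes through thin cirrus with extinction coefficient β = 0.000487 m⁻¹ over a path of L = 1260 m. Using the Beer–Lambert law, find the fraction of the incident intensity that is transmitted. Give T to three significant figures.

0.541

τ = β·L = 0.000487 × 1260 = 0.6136.
T = exp(−0.6136) = 0.5414.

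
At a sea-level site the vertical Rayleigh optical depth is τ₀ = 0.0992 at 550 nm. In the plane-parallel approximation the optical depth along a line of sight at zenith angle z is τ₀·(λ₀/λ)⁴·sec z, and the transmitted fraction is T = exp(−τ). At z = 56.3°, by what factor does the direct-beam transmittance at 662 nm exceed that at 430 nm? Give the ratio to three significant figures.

Airmass: sec 56.3° = 1.8023.
τ(662 nm) = 0.0992 × (550/662)⁴ × 1.8023 = 0.0992 × 0.4765 × 1.8023 = 0.0852.
τ(430 nm) = 0.0992 × (550/430)⁴ × 1.8023 = 0.0992 × 2.6766 × 1.8023 = 0.4785.
T(662)/T(430) = exp(τ_B − τ_A) = exp(0.3934) = 1.4819.

1.48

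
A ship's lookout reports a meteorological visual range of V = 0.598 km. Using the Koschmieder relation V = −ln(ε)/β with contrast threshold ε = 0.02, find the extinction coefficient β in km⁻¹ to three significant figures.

β = −ln(0.02) / V = 3.912 / 0.598 = 6.5418 km⁻¹.

6.54 km⁻¹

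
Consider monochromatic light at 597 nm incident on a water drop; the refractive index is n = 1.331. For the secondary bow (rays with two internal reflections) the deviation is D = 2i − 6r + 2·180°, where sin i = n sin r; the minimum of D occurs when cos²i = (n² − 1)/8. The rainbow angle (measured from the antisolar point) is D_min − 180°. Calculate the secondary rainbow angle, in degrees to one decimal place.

cos²i = (1.77156 − 1)/8 = 0.09645; i = arccos(0.31056) = 71.907°.
sin r = sin 71.907°/1.331 = 0.71417; r = 45.575°.
D_min = 2·71.907° − 6·45.575° + 360° = 230.365°.
Rainbow angle = D_min − 180° = 50.365°.

50.4°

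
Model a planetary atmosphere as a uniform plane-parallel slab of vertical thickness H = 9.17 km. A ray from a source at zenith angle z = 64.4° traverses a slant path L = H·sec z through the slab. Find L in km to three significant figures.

21.2 km

sec z = 1/cos 64.4° = 2.3144.
L = 9.17 × 2.3144 = 21.223 km.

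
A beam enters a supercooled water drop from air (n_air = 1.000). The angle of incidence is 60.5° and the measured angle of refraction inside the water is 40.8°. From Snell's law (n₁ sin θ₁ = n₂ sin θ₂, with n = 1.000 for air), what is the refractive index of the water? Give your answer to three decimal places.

n = sin θ_i / sin θ_r = sin 60.5° / sin 40.8° = 0.8704 / 0.6534 = 1.3320.

1.332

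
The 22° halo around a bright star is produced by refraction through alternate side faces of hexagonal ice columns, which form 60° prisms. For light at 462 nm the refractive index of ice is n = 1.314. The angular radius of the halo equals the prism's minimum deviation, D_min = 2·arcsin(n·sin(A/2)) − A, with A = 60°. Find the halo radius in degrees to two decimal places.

n·sin(A/2) = 1.314 × sin 30° = 1.314 × 0.5000 = 0.6570.
D_min = 2·arcsin(0.6570) − 60° = 2 × 41.071° − 60° = 22.143°.

22.14°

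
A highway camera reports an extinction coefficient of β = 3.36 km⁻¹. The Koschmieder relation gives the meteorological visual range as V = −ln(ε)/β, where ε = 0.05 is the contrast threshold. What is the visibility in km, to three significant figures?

0.892 km

V = −ln(0.05) / 3.36 = 2.996 / 3.36 = 0.8916 km.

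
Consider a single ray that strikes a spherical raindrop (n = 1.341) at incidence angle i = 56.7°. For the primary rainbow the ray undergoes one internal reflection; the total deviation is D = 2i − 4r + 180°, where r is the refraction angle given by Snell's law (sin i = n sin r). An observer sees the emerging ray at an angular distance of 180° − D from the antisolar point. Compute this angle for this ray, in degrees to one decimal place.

40.8°

sin r = sin 56.7° / 1.341 = 0.8358/1.341 = 0.6233; r = 38.56°.
D = 2·56.7° − 4·38.56° + 180° = 113.40° − 154.22° + 180° = 139.18°.
Angle from antisolar point = 180° − D = 40.82°.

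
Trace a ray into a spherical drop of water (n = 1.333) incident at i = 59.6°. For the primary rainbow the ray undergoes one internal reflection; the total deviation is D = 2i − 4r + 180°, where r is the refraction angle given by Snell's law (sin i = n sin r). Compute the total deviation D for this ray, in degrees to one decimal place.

137.9°

sin r = sin 59.6° / 1.333 = 0.8625/1.333 = 0.6470; r = 40.32°.
D = 2·59.6° − 4·40.32° + 180° = 119.20° − 161.28° + 180° = 137.92°.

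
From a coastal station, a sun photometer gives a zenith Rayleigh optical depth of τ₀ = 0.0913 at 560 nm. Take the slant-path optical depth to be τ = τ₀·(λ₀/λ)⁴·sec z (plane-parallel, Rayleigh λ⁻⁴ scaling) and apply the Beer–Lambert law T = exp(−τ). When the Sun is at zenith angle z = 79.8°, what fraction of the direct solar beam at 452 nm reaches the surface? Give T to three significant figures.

0.297

sec 79.8° = 5.6470.
τ = 0.0913 × (560/452)⁴ × 5.6470 = 0.0913 × 2.3561 × 5.6470 = 1.2148.
T = exp(−1.2148) = 0.2968.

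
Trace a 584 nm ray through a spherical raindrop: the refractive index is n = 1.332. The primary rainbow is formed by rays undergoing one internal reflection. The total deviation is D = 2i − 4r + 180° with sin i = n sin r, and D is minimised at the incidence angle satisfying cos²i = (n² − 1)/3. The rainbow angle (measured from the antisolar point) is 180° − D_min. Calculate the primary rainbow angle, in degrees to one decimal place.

42.2°

cos²i = (1.77422 − 1)/3 = 0.25807; i = arccos(0.50801) = 59.469°.
sin r = sin 59.469°/1.332 = 0.64666; r = 40.290°.
D_min = 2·59.469° − 4·40.290° + 180° = 137.776°.
Rainbow angle = 180° − D_min = 42.224°.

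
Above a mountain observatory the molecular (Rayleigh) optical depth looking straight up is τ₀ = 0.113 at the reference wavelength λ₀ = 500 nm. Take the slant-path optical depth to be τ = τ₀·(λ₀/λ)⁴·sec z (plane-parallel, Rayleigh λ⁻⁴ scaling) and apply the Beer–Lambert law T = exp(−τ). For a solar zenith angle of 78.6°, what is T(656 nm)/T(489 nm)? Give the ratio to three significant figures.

1.54

Airmass: sec 78.6° = 5.0593.
τ(656 nm) = 0.113 × (500/656)⁴ × 5.0593 = 0.113 × 0.3375 × 5.0593 = 0.1929.
τ(489 nm) = 0.113 × (500/489)⁴ × 5.0593 = 0.113 × 1.0931 × 5.0593 = 0.6249.
T(656)/T(489) = exp(τ_B − τ_A) = exp(0.4320) = 1.5403.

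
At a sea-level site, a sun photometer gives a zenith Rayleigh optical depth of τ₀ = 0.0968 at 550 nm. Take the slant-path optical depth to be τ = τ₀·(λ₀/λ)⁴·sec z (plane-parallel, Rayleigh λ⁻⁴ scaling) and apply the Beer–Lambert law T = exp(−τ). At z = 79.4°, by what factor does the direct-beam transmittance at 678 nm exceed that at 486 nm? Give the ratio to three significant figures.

Airmass: sec 79.4° = 5.4362.
τ(678 nm) = 0.0968 × (550/678)⁴ × 5.4362 = 0.0968 × 0.4330 × 5.4362 = 0.2279.
τ(486 nm) = 0.0968 × (550/486)⁴ × 5.4362 = 0.0968 × 1.6402 × 5.4362 = 0.8631.
T(678)/T(486) = exp(τ_B − τ_A) = exp(0.6353) = 1.8875.

1.89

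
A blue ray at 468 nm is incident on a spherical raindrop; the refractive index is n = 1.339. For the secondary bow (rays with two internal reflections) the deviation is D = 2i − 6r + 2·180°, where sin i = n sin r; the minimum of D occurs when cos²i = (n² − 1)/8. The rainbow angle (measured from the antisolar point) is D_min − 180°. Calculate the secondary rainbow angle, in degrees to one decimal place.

52.5°

cos²i = (1.79292 − 1)/8 = 0.09912; i = arccos(0.31483) = 71.650°.
sin r = sin 71.650°/1.339 = 0.70885; r = 45.141°.
D_min = 2·71.650° − 6·45.141° + 360° = 232.451°.
Rainbow angle = D_min − 180° = 52.451°.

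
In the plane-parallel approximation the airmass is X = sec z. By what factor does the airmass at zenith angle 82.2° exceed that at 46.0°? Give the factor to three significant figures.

X(82.2°)/X(46.0°) = sec 82.2° / sec 46.0° = cos 46.0° / cos 82.2° = 0.6947/0.1357 = 5.1185.

5.12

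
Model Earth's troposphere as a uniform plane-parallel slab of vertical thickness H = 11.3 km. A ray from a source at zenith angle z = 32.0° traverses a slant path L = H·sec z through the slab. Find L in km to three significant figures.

sec z = 1/cos 32.0° = 1.1792.
L = 11.3 × 1.1792 = 13.325 km.

13.3 km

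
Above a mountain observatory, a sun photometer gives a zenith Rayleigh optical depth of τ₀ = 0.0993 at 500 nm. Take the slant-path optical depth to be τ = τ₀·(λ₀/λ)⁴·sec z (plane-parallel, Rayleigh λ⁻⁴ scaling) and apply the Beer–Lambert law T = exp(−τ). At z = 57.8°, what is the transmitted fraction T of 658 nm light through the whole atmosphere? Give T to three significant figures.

0.940

sec 57.8° = 1.8766.
τ = 0.0993 × (500/658)⁴ × 1.8766 = 0.0993 × 0.3334 × 1.8766 = 0.0621.
T = exp(−0.0621) = 0.9398.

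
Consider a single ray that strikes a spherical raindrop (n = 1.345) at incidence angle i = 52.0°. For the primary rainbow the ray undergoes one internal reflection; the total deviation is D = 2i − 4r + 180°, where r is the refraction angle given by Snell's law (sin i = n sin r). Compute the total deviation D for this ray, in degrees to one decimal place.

140.5°

sin r = sin 52.0° / 1.345 = 0.7880/1.345 = 0.5859; r = 35.87°.
D = 2·52.0° − 4·35.87° + 180° = 104.00° − 143.46° + 180° = 140.54°.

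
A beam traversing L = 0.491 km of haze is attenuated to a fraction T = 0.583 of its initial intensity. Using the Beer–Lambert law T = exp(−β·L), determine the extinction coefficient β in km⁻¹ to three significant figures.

Beer–Lambert: T = exp(−βL) ⇒ β = −ln(T)/L = −ln(0.583)/0.491 = 0.5396/0.491 = 1.099 km⁻¹.

1.10 km⁻¹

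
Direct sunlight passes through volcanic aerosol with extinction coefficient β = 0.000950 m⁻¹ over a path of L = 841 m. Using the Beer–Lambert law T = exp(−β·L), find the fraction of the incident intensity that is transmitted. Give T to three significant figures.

τ = β·L = 0.000950 × 841 = 0.7990.
T = exp(−0.7990) = 0.4498.

0.450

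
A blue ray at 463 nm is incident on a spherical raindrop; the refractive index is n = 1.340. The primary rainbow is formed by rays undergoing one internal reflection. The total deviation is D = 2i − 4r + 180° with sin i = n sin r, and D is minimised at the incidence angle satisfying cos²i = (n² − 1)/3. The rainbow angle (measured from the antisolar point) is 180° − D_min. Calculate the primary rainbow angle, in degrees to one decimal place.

41.1°

cos²i = (1.79560 − 1)/3 = 0.26520; i = arccos(0.51498) = 59.004°.
sin r = sin 59.004°/1.340 = 0.63971; r = 39.770°.
D_min = 2·59.004° − 4·39.770° + 180° = 138.929°.
Rainbow angle = 180° − D_min = 41.071°.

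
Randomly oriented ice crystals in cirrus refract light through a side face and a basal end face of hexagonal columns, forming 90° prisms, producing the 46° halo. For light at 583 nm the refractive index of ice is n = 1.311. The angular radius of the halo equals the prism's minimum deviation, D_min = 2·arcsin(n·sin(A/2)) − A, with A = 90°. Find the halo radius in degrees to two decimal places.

n·sin(A/2) = 1.311 × sin 45° = 1.311 × 0.7071 = 0.9270.
D_min = 2·arcsin(0.9270) − 90° = 2 × 67.974° − 90° = 45.949°.

45.95°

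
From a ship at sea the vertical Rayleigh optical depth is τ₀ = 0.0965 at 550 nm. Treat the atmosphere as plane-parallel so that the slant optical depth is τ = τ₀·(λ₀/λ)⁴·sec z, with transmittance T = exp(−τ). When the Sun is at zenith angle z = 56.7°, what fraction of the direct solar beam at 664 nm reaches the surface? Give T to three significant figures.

sec 56.7° = 1.8214.
τ = 0.0965 × (550/664)⁴ × 1.8214 = 0.0965 × 0.4707 × 1.8214 = 0.0827.
T = exp(−0.0827) = 0.9206.

0.921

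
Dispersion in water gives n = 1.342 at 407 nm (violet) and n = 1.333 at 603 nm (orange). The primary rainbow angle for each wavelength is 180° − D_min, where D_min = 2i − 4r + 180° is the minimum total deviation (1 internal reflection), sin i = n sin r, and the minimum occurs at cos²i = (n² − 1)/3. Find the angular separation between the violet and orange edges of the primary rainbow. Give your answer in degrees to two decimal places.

At 407 nm (n = 1.342): cos²i = 0.26699 → i = 58.888°, r = 39.641°, D_min = 139.213°, rainbow angle = 40.787°.
At 603 nm (n = 1.333): cos²i = 0.25896 → i = 59.410°, r = 40.225°, D_min = 137.922°, rainbow angle = 42.078°.
Angular width = |40.787° − 42.078°| = 1.291°.

1.29°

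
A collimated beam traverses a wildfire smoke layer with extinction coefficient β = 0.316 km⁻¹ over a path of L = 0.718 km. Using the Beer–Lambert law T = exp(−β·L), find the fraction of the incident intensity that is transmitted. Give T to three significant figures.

τ = β·L = 0.316 × 0.718 = 0.2269.
T = exp(−0.2269) = 0.7970.

0.797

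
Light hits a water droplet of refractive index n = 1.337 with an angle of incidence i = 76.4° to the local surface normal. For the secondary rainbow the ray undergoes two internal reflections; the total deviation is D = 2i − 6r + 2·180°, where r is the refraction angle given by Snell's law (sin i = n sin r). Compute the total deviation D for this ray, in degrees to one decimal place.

sin r = sin 76.4° / 1.337 = 0.9720/1.337 = 0.7270; r = 46.63°.
D = 2·76.4° − 6·46.63° + 2·180° = 152.80° − 279.80° + 360° = 233.00°.

233.0°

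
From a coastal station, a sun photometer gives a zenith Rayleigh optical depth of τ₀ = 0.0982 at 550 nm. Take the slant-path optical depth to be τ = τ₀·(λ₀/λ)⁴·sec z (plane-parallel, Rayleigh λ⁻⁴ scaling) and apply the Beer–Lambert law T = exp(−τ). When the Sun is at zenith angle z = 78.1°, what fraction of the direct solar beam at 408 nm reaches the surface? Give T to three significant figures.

0.208

sec 78.1° = 4.8496.
τ = 0.0982 × (550/408)⁴ × 4.8496 = 0.0982 × 3.3023 × 4.8496 = 1.5726.
T = exp(−1.5726) = 0.2075.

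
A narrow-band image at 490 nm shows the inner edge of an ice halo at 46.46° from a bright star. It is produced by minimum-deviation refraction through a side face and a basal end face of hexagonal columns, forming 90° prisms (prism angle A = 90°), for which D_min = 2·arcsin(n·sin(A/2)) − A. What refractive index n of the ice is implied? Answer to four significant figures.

1.313

Rearranging: n = sin((D_min + A)/2) / sin(A/2).
(D_min + A)/2 = (46.46° + 90°)/2 = 68.230°.
n = sin 68.230° / sin 45° = 0.9287 / 0.7071 = 1.3134.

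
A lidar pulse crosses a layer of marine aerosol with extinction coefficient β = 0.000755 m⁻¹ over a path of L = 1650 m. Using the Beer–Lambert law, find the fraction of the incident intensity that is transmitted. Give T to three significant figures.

0.288

τ = β·L = 0.000755 × 1650 = 1.2458.
T = exp(−1.2458) = 0.2877.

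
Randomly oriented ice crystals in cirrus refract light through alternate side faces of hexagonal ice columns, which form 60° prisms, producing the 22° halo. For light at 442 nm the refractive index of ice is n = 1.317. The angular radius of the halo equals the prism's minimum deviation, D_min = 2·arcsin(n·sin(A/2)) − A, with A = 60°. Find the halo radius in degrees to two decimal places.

22.37°

n·sin(A/2) = 1.317 × sin 30° = 1.317 × 0.5000 = 0.6585.
D_min = 2·arcsin(0.6585) − 60° = 2 × 41.186° − 60° = 22.371°.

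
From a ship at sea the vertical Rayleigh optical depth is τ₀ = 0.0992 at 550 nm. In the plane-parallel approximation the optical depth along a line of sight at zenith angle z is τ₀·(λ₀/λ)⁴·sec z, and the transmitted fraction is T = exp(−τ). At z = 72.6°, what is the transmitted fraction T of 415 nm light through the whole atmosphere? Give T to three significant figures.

sec 72.6° = 3.3440.
τ = 0.0992 × (550/415)⁴ × 3.3440 = 0.0992 × 3.0850 × 3.3440 = 1.0234.
T = exp(−1.0234) = 0.3594.

0.359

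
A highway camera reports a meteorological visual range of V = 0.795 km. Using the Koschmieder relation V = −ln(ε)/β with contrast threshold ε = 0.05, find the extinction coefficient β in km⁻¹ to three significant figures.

3.77 km⁻¹

β = −ln(0.05) / V = 2.996 / 0.795 = 3.7682 km⁻¹.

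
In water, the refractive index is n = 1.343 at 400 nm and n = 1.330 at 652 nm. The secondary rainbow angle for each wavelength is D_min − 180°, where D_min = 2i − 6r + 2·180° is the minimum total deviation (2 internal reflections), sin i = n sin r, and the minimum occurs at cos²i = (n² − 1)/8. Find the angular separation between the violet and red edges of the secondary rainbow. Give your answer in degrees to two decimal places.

3.38°

At 400 nm (n = 1.343): cos²i = 0.10046 → i = 71.522°, r = 44.928°, D_min = 233.478°, rainbow angle = 53.478°.
At 652 nm (n = 1.330): cos²i = 0.09611 → i = 71.940°, r = 45.630°, D_min = 230.101°, rainbow angle = 50.101°.
Angular width = |53.478° − 50.101°| = 3.377°.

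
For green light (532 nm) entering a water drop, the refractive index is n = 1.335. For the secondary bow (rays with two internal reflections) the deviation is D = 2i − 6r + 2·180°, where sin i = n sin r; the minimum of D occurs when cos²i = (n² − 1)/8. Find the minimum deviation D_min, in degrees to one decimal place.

cos²i = (1.78222 − 1)/8 = 0.09778; i = arccos(0.31269) = 71.778°.
sin r = sin 71.778°/1.335 = 0.71150; r = 45.357°.
D_min = 2·71.778° − 6·45.357° + 360° = 231.414°.

231.4°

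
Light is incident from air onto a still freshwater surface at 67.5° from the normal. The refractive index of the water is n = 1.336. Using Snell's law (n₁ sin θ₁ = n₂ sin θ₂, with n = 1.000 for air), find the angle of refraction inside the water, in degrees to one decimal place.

Snell: sin θ_r = sin θ_i / n = sin 67.5° / 1.336 = 0.9239 / 1.336 = 0.6915.
θ_r = arcsin(0.6915) = 43.75°.

43.8°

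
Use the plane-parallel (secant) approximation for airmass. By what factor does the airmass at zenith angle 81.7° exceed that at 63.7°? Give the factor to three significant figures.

X(81.7°)/X(63.7°) = sec 81.7° / sec 63.7° = cos 63.7° / cos 81.7° = 0.4431/0.1444 = 3.0693.

3.07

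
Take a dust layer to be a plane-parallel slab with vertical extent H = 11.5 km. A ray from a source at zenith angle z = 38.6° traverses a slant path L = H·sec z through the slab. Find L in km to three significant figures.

14.7 km

sec z = 1/cos 38.6° = 1.2796.
L = 11.5 × 1.2796 = 14.715 km.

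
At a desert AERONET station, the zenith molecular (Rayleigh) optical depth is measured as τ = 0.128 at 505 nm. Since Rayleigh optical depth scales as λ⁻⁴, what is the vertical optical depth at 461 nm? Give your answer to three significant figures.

0.184

τ(461 nm) = τ(505 nm) × (505/461)⁴ = 0.128 × (1.0954)⁴ = 0.128 × 1.4400 = 0.1843.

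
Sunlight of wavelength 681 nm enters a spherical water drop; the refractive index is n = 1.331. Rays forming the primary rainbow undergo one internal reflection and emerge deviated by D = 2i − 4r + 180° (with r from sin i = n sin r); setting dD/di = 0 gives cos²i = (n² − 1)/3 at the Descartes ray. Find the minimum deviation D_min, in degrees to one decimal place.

137.6°

cos²i = (1.77156 − 1)/3 = 0.25719; i = arccos(0.50714) = 59.527°.
sin r = sin 59.527°/1.331 = 0.64753; r = 40.356°.
D_min = 2·59.527° − 4·40.356° + 180° = 137.630°.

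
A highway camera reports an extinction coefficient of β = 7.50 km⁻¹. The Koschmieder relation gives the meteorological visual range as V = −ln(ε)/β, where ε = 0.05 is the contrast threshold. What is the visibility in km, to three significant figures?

V = −ln(0.05) / 7.50 = 2.996 / 7.50 = 0.3994 km.

0.399 km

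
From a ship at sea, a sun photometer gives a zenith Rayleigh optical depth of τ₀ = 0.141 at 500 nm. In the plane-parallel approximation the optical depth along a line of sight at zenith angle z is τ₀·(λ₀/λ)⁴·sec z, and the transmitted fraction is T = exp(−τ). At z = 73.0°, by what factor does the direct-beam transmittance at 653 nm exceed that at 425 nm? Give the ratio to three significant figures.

Airmass: sec 73.0° = 3.4203.
τ(653 nm) = 0.141 × (500/653)⁴ × 3.4203 = 0.141 × 0.3437 × 3.4203 = 0.1658.
τ(425 nm) = 0.141 × (500/425)⁴ × 3.4203 = 0.141 × 1.9157 × 3.4203 = 0.9239.
T(653)/T(425) = exp(τ_B − τ_A) = exp(0.7581) = 2.1342.

2.13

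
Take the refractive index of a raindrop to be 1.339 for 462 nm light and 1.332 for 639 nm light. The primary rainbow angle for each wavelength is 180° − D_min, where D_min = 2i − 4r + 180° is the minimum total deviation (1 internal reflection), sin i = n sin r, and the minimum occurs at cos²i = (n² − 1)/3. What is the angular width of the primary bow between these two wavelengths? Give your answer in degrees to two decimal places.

1.01°

At 462 nm (n = 1.339): cos²i = 0.26431 → i = 59.062°, r = 39.834°, D_min = 138.786°, rainbow angle = 41.214°.
At 639 nm (n = 1.332): cos²i = 0.25807 → i = 59.469°, r = 40.290°, D_min = 137.776°, rainbow angle = 42.224°.
Angular width = |41.214° − 42.224°| = 1.010°.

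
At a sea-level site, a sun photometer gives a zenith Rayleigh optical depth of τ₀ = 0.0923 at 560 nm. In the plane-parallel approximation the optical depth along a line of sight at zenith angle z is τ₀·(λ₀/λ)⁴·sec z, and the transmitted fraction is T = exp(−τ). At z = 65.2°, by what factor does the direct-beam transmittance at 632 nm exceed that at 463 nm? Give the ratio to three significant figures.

1.40

Airmass: sec 65.2° = 2.3841.
τ(632 nm) = 0.0923 × (560/632)⁴ × 2.3841 = 0.0923 × 0.6164 × 2.3841 = 0.1356.
τ(463 nm) = 0.0923 × (560/463)⁴ × 2.3841 = 0.0923 × 2.1401 × 2.3841 = 0.4709.
T(632)/T(463) = exp(τ_B − τ_A) = exp(0.3353) = 1.3983.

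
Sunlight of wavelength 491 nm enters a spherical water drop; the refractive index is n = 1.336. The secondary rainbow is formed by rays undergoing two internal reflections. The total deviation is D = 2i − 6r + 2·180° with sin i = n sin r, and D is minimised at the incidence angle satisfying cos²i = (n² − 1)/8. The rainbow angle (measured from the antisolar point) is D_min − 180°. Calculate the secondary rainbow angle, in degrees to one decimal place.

51.7°

cos²i = (1.78490 − 1)/8 = 0.09811; i = arccos(0.31323) = 71.746°.
sin r = sin 71.746°/1.336 = 0.71084; r = 45.303°.
D_min = 2·71.746° − 6·45.303° + 360° = 231.674°.
Rainbow angle = D_min − 180° = 51.674°.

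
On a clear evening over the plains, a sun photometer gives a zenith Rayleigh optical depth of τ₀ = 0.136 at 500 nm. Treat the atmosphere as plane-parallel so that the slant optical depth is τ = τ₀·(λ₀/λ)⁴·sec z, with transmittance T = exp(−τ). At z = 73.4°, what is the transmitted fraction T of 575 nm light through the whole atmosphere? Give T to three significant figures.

0.762

sec 73.4° = 3.5003.
τ = 0.136 × (500/575)⁴ × 3.5003 = 0.136 × 0.5718 × 3.5003 = 0.2722.
T = exp(−0.2722) = 0.7617.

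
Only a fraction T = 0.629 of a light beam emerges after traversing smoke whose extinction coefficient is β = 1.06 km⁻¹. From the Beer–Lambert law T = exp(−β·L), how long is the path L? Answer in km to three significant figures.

Beer–Lambert: T = exp(−βL) ⇒ L = −ln(T)/β = −ln(0.629)/1.06 = 0.4636/1.06 = 0.4374 km.

0.437 km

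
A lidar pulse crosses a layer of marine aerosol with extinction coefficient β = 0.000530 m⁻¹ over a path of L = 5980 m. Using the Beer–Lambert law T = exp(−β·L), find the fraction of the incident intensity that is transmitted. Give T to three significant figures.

0.0420

τ = β·L = 0.000530 × 5980 = 3.1694.
T = exp(−3.1694) = 0.0420.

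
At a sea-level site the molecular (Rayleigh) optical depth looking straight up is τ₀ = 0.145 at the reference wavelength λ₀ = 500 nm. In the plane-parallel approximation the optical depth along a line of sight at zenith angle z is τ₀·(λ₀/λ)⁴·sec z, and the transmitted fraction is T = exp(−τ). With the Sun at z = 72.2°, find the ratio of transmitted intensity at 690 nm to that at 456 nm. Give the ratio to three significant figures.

Airmass: sec 72.2° = 3.2712.
τ(690 nm) = 0.145 × (500/690)⁴ × 3.2712 = 0.145 × 0.2757 × 3.2712 = 0.1308.
τ(456 nm) = 0.145 × (500/456)⁴ × 3.2712 = 0.145 × 1.4455 × 3.2712 = 0.6856.
T(690)/T(456) = exp(τ_B − τ_A) = exp(0.5549) = 1.7417.

1.74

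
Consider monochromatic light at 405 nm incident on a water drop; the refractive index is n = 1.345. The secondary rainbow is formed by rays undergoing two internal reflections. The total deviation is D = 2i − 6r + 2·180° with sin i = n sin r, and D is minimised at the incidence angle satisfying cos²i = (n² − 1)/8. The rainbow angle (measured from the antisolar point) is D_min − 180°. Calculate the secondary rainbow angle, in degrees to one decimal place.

cos²i = (1.80902 − 1)/8 = 0.10113; i = arccos(0.31801) = 71.458°.
sin r = sin 71.458°/1.345 = 0.70490; r = 44.821°.
D_min = 2·71.458° − 6·44.821° + 360° = 233.987°.
Rainbow angle = D_min − 180° = 53.987°.

54.0°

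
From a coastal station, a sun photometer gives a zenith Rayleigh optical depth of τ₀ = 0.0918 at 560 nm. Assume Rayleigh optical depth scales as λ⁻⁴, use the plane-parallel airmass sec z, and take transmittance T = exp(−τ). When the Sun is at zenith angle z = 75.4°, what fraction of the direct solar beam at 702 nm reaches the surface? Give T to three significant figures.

0.863

sec 75.4° = 3.9672.
τ = 0.0918 × (560/702)⁴ × 3.9672 = 0.0918 × 0.4050 × 3.9672 = 0.1475.
T = exp(−0.1475) = 0.8629.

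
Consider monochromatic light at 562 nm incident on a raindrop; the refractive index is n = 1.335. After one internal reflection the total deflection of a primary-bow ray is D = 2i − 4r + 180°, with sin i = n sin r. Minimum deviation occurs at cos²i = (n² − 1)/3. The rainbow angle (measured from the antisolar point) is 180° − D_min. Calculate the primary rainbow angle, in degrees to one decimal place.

cos²i = (1.78222 − 1)/3 = 0.26074; i = arccos(0.51063) = 59.294°.
sin r = sin 59.294°/1.335 = 0.64405; r = 40.094°.
D_min = 2·59.294° − 4·40.094° + 180° = 138.212°.
Rainbow angle = 180° − D_min = 41.788°.

41.8°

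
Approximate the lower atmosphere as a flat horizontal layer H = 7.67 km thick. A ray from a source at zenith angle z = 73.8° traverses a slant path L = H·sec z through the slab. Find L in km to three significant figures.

27.5 km

sec z = 1/cos 73.8° = 3.5843.
L = 7.67 × 3.5843 = 27.492 km.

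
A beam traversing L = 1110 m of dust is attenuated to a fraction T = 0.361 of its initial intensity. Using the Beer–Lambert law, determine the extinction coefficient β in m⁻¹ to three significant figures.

Beer–Lambert: T = exp(−βL) ⇒ β = −ln(T)/L = −ln(0.361)/1110 = 1.0189/1110 = 0.0009179 m⁻¹.

0.000918 m⁻¹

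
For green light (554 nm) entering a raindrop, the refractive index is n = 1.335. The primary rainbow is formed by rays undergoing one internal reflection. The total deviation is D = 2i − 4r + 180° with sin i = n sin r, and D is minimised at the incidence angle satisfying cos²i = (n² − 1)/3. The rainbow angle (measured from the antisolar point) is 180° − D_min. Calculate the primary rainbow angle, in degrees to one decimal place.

cos²i = (1.78222 − 1)/3 = 0.26074; i = arccos(0.51063) = 59.294°.
sin r = sin 59.294°/1.335 = 0.64405; r = 40.094°.
D_min = 2·59.294° − 4·40.094° + 180° = 138.212°.
Rainbow angle = 180° − D_min = 41.788°.

41.8°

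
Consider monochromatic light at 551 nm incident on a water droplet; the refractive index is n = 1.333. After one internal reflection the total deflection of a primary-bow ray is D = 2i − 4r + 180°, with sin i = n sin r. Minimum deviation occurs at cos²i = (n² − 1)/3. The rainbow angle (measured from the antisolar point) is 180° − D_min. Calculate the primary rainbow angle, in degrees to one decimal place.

42.1°

cos²i = (1.77689 − 1)/3 = 0.25896; i = arccos(0.50888) = 59.410°.
sin r = sin 59.410°/1.333 = 0.64579; r = 40.225°.
D_min = 2·59.410° − 4·40.225° + 180° = 137.922°.
Rainbow angle = 180° − D_min = 42.078°.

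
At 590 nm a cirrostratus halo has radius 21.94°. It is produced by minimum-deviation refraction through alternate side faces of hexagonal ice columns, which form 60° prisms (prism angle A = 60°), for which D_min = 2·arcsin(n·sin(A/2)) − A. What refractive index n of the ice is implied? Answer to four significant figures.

Rearranging: n = sin((D_min + A)/2) / sin(A/2).
(D_min + A)/2 = (21.94° + 60°)/2 = 40.970°.
n = sin 40.970° / sin 30° = 0.6557 / 0.5000 = 1.3113.

1.311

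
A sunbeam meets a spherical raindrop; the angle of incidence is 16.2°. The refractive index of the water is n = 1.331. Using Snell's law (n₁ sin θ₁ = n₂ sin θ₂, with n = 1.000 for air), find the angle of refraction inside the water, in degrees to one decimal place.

12.1°

Snell: sin θ_r = sin θ_i / n = sin 16.2° / 1.331 = 0.2790 / 1.331 = 0.2096.
θ_r = arcsin(0.2096) = 12.10°.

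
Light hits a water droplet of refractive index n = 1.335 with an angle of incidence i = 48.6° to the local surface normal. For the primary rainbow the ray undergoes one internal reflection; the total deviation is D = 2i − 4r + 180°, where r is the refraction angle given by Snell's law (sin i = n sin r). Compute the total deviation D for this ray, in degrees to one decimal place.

sin r = sin 48.6° / 1.335 = 0.7501/1.335 = 0.5619; r = 34.19°.
D = 2·48.6° − 4·34.19° + 180° = 97.20° − 136.74° + 180° = 140.46°.

140.5°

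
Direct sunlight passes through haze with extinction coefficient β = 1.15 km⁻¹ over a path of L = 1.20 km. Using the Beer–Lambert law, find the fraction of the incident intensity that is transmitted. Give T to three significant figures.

τ = β·L = 1.15 × 1.20 = 1.3800.
T = exp(−1.3800) = 0.2516.

0.252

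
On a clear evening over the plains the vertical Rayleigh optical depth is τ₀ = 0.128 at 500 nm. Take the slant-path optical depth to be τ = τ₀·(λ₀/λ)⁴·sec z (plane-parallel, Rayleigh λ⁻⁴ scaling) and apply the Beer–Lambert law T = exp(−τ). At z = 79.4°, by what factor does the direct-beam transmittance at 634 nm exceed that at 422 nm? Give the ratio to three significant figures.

Airmass: sec 79.4° = 5.4362.
τ(634 nm) = 0.128 × (500/634)⁴ × 5.4362 = 0.128 × 0.3868 × 5.4362 = 0.2692.
τ(422 nm) = 0.128 × (500/422)⁴ × 5.4362 = 0.128 × 1.9707 × 5.4362 = 1.3713.
T(634)/T(422) = exp(τ_B − τ_A) = exp(1.1021) = 3.0106.

3.01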